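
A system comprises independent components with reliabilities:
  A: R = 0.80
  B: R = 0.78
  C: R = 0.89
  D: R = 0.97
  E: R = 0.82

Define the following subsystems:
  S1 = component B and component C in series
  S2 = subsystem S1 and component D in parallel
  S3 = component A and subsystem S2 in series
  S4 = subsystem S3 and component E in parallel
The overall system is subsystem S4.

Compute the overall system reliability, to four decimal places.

Series (B and C): 0.780000 × 0.890000 = 0.694200
Parallel ([0.694200] and D): 1 − (1 − 0.694200)(1 − 0.970000) = 0.990826
Series (A and [0.990826]): 0.800000 × 0.990826 = 0.792661
Parallel ([0.792661] and E): 1 − (1 − 0.792661)(1 − 0.820000) = 0.9627

0.9627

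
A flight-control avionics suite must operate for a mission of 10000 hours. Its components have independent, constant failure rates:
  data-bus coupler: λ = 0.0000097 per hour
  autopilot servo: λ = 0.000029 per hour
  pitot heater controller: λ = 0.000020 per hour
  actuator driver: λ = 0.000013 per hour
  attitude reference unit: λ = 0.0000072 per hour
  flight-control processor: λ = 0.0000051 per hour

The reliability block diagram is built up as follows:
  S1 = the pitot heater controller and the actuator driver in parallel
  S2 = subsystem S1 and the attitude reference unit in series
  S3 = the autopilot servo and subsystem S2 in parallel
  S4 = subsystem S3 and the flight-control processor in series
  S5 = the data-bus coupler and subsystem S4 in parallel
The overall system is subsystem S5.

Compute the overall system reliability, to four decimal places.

R(data-bus coupler) = exp(−0.0000097 × 10000) = 0.907556
R(autopilot servo) = exp(−0.000029 × 10000) = 0.748264
R(pitot heater controller) = exp(−0.000020 × 10000) = 0.818731
R(actuator driver) = exp(−0.000013 × 10000) = 0.878095
R(attitude reference unit) = exp(−0.0000072 × 10000) = 0.930531
R(flight-control processor) = exp(−0.0000051 × 10000) = 0.950279
Parallel (pitot heater controller and actuator driver): 1 − (1 − 0.818731)(1 − 0.878095) = 0.977902
Series ([0.977902] and attitude reference unit): 0.977902 × 0.930531 = 0.909968
Parallel (autopilot servo and [0.909968]): 1 − (1 − 0.748264)(1 − 0.909968) = 0.977336
Series ([0.977336] and flight-control processor): 0.977336 × 0.950279 = 0.928742
Parallel (data-bus coupler and [0.928742]): 1 − (1 − 0.907556)(1 − 0.928742) = 0.9934

0.9934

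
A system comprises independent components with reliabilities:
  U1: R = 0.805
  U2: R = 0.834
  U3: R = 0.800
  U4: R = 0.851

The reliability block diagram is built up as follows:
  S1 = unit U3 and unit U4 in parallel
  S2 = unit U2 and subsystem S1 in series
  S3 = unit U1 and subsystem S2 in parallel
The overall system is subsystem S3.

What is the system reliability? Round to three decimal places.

0.963

Parallel (U3 and U4): 1 − (1 − 0.80000)(1 − 0.85100) = 0.97020
Series (U2 and [0.97020]): 0.83400 × 0.97020 = 0.80915
Parallel (U1 and [0.80915]): 1 − (1 − 0.80500)(1 − 0.80915) = 0.963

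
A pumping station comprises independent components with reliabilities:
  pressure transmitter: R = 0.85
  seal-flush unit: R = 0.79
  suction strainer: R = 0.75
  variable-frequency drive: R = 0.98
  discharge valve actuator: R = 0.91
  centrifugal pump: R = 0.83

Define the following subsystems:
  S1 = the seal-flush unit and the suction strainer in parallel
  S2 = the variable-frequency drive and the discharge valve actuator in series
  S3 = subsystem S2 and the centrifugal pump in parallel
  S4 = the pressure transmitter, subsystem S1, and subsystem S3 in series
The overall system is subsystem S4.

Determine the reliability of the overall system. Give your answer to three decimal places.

0.791

Parallel (seal-flush unit and suction strainer): 1 − (1 − 0.79000)(1 − 0.75000) = 0.94750
Series (variable-frequency drive and discharge valve actuator): 0.98000 × 0.91000 = 0.89180
Parallel ([0.89180] and centrifugal pump): 1 − (1 − 0.89180)(1 − 0.83000) = 0.98161
Series (pressure transmitter, [0.94750], and [0.98161]): 0.85000 × 0.94750 × 0.98161 = 0.791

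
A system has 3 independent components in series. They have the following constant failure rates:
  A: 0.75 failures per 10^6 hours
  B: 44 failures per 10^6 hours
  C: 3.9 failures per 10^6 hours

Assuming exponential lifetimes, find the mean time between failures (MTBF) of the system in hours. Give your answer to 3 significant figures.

Series of exponential components: λ_sys = Σ λ_i
λ_sys = 0.00000075 + 0.000044 + 0.0000039 = 4.8650e-05 /h
MTBF = 1 / λ_sys = 20600 h

20600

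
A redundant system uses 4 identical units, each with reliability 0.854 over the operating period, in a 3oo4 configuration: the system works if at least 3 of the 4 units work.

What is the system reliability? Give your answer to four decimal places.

0.8956

R = Σ_{i=3}^{4} C(4,i) p^i (1−p)^{4−i} with p = 0.854
C(4,3)·0.854^3·0.146^1 = 0.363736
C(4,4)·0.854^4·0.146^0 = 0.531902
Sum = 0.8956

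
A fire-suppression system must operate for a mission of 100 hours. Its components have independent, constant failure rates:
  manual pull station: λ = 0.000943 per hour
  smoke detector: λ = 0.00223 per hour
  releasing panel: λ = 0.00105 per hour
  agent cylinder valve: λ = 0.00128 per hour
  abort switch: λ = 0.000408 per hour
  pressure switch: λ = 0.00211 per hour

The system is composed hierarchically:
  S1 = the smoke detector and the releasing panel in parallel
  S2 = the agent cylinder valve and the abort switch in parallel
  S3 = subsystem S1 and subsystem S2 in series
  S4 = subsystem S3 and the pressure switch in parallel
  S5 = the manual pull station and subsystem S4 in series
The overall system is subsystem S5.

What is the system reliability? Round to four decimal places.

R(manual pull station) = exp(−0.000943 × 100) = 0.910010
R(smoke detector) = exp(−0.00223 × 100) = 0.800115
R(releasing panel) = exp(−0.00105 × 100) = 0.900325
R(agent cylinder valve) = exp(−0.00128 × 100) = 0.879853
R(abort switch) = exp(−0.000408 × 100) = 0.960021
R(pressure switch) = exp(−0.00211 × 100) = 0.809774
Parallel (smoke detector and releasing panel): 1 − (1 − 0.800115)(1 − 0.900325) = 0.980076
Parallel (agent cylinder valve and abort switch): 1 − (1 − 0.879853)(1 − 0.960021) = 0.995197
Series ([0.980076] and [0.995197]): 0.980076 × 0.995197 = 0.975369
Parallel ([0.975369] and pressure switch): 1 − (1 − 0.975369)(1 − 0.809774) = 0.995315
Series (manual pull station and [0.995315]): 0.910010 × 0.995315 = 0.9057

0.9057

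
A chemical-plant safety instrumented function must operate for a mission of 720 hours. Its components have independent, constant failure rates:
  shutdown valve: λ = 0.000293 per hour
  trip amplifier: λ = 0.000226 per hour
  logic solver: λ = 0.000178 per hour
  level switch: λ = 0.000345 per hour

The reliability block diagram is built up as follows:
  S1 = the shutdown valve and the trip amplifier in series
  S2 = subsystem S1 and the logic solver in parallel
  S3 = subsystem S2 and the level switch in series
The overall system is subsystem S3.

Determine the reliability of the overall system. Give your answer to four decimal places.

0.7508

R(shutdown valve) = exp(−0.000293 × 720) = 0.809806
R(trip amplifier) = exp(−0.000226 × 720) = 0.849829
R(logic solver) = exp(−0.000178 × 720) = 0.879713
R(level switch) = exp(−0.000345 × 720) = 0.780048
Series (shutdown valve and trip amplifier): 0.809806 × 0.849829 = 0.688197
Parallel ([0.688197] and logic solver): 1 − (1 − 0.688197)(1 − 0.879713) = 0.962494
Series ([0.962494] and level switch): 0.962494 × 0.780048 = 0.7508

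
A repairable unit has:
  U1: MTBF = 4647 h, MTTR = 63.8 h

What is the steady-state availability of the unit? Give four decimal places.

A(U1) = MTBF/(MTBF+MTTR) = 4647/(4647+63.8) = 0.9865

0.9865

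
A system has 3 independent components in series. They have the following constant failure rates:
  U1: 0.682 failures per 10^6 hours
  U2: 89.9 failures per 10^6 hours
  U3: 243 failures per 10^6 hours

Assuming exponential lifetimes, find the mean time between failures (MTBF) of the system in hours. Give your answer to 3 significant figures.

3000

Series of exponential components: λ_sys = Σ λ_i
λ_sys = 0.000000682 + 0.0000899 + 0.000243 = 3.3358e-04 /h
MTBF = 1 / λ_sys = 3000 h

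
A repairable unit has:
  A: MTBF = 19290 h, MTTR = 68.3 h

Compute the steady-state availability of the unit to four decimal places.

0.9965

A(A) = MTBF/(MTBF+MTTR) = 19290/(19290+68.3) = 0.9965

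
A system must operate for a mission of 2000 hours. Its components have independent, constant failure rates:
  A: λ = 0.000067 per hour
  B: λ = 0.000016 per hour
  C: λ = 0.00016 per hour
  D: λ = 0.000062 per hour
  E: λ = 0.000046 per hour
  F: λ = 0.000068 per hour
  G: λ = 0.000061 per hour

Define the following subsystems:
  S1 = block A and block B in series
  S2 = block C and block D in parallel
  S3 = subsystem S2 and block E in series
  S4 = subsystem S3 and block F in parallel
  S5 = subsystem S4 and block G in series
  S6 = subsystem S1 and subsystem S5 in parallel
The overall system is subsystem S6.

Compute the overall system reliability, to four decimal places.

0.9804

R(A) = exp(−0.000067 × 2000) = 0.874590
R(B) = exp(−0.000016 × 2000) = 0.968507
R(C) = exp(−0.00016 × 2000) = 0.726149
R(D) = exp(−0.000062 × 2000) = 0.883380
R(E) = exp(−0.000046 × 2000) = 0.912105
R(F) = exp(−0.000068 × 2000) = 0.872843
R(G) = exp(−0.000061 × 2000) = 0.885148
Series (A and B): 0.874590 × 0.968507 = 0.847047
Parallel (C and D): 1 − (1 − 0.726149)(1 − 0.883380) = 0.968063
Series ([0.968063] and E): 0.968063 × 0.912105 = 0.882975
Parallel ([0.882975] and F): 1 − (1 − 0.882975)(1 − 0.872843) = 0.985119
Series ([0.985119] and G): 0.985119 × 0.885148 = 0.871976
Parallel ([0.847047] and [0.871976]): 1 − (1 − 0.847047)(1 − 0.871976) = 0.9804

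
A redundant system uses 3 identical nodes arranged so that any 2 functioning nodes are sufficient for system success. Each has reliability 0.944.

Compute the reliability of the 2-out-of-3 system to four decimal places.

0.9909

R = Σ_{i=2}^{3} C(3,i) p^i (1−p)^{3−i} with p = 0.944
C(3,2)·0.944^2·0.056^1 = 0.149711
C(3,3)·0.944^3·0.056^0 = 0.841232
Sum = 0.9909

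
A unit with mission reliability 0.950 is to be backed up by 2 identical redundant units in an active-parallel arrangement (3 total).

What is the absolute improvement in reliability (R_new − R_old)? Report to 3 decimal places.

R_before = 0.950
R_after = 1 − (1 − 0.950)^3 = 1.000
ΔR = 1.000 − 0.950 = 0.050

0.050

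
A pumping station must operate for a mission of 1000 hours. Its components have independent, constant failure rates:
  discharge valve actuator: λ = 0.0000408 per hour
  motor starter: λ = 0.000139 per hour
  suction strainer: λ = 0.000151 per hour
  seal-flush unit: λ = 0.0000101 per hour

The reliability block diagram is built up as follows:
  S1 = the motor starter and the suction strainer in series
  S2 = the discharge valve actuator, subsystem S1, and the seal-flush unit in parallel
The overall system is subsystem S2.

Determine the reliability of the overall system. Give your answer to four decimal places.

R(discharge valve actuator) = exp(−0.0000408 × 1000) = 0.960021
R(motor starter) = exp(−0.000139 × 1000) = 0.870228
R(suction strainer) = exp(−0.000151 × 1000) = 0.859848
R(seal-flush unit) = exp(−0.0000101 × 1000) = 0.989951
Series (motor starter and suction strainer): 0.870228 × 0.859848 = 0.748264
Parallel (discharge valve actuator, [0.748264], and seal-flush unit): 1 − (1 − 0.960021)(1 − 0.748264)(1 − 0.989951) = 0.9999

0.9999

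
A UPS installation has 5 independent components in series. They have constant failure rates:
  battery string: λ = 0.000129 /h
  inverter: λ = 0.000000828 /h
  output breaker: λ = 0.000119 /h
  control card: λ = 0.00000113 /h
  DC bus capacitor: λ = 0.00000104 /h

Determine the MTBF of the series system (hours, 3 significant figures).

Series of exponential components: λ_sys = Σ λ_i
λ_sys = 0.000129 + 0.000000828 + 0.000119 + 0.00000113 + 0.00000104 = 2.5100e-04 /h
MTBF = 1 / λ_sys = 3980 h

3980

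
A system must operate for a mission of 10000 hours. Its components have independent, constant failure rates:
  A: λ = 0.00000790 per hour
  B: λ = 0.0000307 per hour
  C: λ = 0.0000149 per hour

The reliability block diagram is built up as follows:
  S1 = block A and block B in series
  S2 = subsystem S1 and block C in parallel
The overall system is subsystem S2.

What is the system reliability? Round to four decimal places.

0.9557

R(A) = exp(−0.00000790 × 10000) = 0.924040
R(B) = exp(−0.0000307 × 10000) = 0.735651
R(C) = exp(−0.0000149 × 10000) = 0.861569
Series (A and B): 0.924040 × 0.735651 = 0.679771
Parallel ([0.679771] and C): 1 − (1 − 0.679771)(1 − 0.861569) = 0.9557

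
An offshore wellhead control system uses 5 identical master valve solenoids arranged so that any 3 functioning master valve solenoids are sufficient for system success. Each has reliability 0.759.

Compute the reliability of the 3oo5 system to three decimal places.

R = Σ_{i=3}^{5} C(5,i) p^i (1−p)^{5−i} with p = 0.759
C(5,3)·0.759^3·0.241^2 = 0.25396
C(5,4)·0.759^4·0.241^1 = 0.39990
C(5,5)·0.759^5·0.241^0 = 0.25189
Sum = 0.906

0.906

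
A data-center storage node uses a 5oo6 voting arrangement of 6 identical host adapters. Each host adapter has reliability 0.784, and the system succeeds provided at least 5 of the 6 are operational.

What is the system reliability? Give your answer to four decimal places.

R = Σ_{i=5}^{6} C(6,i) p^i (1−p)^{6−i} with p = 0.784
C(6,5)·0.784^5·0.216^1 = 0.383871
C(6,6)·0.784^6·0.216^0 = 0.232218
Sum = 0.6161

0.6161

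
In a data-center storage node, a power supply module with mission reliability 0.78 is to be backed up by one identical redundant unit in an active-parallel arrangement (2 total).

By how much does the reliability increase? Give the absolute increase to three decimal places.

R_before = 0.78
R_after = 1 − (1 − 0.78)^2 = 0.952
ΔR = 0.952 − 0.78 = 0.172

0.172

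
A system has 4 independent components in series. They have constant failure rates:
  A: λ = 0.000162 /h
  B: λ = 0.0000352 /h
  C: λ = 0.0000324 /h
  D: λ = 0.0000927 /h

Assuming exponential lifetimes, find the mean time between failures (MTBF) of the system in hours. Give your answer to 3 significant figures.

3100

Series of exponential components: λ_sys = Σ λ_i
λ_sys = 0.000162 + 0.0000352 + 0.0000324 + 0.0000927 = 3.2230e-04 /h
MTBF = 1 / λ_sys = 3100 h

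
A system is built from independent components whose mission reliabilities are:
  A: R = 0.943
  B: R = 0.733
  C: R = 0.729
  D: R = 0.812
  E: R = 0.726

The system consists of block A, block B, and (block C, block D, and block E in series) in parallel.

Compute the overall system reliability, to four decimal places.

0.9913

Series (C, D, and E): 0.729000 × 0.812000 × 0.726000 = 0.429754
Parallel (A, B, and [0.429754]): 1 − (1 − 0.943000)(1 − 0.733000)(1 − 0.429754) = 0.9913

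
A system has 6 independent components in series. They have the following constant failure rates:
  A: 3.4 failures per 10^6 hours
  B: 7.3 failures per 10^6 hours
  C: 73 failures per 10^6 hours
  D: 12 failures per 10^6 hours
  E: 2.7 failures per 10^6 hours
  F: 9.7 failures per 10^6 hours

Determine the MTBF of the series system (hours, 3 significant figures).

Series of exponential components: λ_sys = Σ λ_i
λ_sys = 0.0000034 + 0.0000073 + 0.000073 + 0.000012 + 0.0000027 + 0.0000097 = 1.0810e-04 /h
MTBF = 1 / λ_sys = 9250 h

9250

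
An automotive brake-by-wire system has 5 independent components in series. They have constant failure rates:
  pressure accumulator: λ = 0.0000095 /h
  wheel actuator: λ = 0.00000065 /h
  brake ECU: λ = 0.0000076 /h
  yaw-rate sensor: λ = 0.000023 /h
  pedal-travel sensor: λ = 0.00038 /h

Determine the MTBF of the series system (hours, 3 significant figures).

2380

Series of exponential components: λ_sys = Σ λ_i
λ_sys = 0.0000095 + 0.00000065 + 0.0000076 + 0.000023 + 0.00038 = 4.2075e-04 /h
MTBF = 1 / λ_sys = 2380 h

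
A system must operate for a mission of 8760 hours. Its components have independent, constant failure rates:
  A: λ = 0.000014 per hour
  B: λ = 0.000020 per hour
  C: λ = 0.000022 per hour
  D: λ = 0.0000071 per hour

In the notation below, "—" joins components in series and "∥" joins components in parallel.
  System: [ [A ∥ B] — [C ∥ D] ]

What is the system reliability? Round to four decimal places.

0.9711

R(A) = exp(−0.000014 × 8760) = 0.884582
R(B) = exp(−0.000020 × 8760) = 0.839289
R(C) = exp(−0.000022 × 8760) = 0.824713
R(D) = exp(−0.0000071 × 8760) = 0.939699
Parallel (A and B): 1 − (1 − 0.884582)(1 − 0.839289) = 0.981451
Parallel (C and D): 1 − (1 − 0.824713)(1 − 0.939699) = 0.989430
Series ([0.981451] and [0.989430]): 0.981451 × 0.989430 = 0.9711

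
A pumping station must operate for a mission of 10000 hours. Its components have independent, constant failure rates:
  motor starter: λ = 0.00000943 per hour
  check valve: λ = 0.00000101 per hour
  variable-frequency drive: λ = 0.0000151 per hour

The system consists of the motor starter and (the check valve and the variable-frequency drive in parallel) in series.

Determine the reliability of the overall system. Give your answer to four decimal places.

R(motor starter) = exp(−0.00000943 × 10000) = 0.910010
R(check valve) = exp(−0.00000101 × 10000) = 0.989951
R(variable-frequency drive) = exp(−0.0000151 × 10000) = 0.859848
Parallel (check valve and variable-frequency drive): 1 − (1 − 0.989951)(1 − 0.859848) = 0.998592
Series (motor starter and [0.998592]): 0.910010 × 0.998592 = 0.9087

0.9087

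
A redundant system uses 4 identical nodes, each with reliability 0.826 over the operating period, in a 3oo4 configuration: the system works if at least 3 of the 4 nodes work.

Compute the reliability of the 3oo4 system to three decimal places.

R = Σ_{i=3}^{4} C(4,i) p^i (1−p)^{4−i} with p = 0.826
C(4,3)·0.826^3·0.174^1 = 0.39224
C(4,4)·0.826^4·0.174^0 = 0.46550
Sum = 0.858

0.858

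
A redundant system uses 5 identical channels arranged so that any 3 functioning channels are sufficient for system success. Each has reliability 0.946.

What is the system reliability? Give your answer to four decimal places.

R = Σ_{i=3}^{5} C(5,i) p^i (1−p)^{5−i} with p = 0.946
C(5,3)·0.946^3·0.054^2 = 0.024687
C(5,4)·0.946^4·0.054^1 = 0.216236
C(5,5)·0.946^5·0.054^0 = 0.757627
Sum = 0.9986

0.9986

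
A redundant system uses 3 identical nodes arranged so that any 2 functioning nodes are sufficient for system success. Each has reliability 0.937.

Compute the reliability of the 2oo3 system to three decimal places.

R = Σ_{i=2}^{3} C(3,i) p^i (1−p)^{3−i} with p = 0.937
C(3,2)·0.937^2·0.063^1 = 0.16594
C(3,3)·0.937^3·0.063^0 = 0.82266
Sum = 0.989

0.989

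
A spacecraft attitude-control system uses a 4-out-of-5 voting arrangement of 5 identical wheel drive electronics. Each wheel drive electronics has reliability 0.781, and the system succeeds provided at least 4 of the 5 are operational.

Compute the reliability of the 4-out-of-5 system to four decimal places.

R = Σ_{i=4}^{5} C(5,i) p^i (1−p)^{5−i} with p = 0.781
C(5,4)·0.781^4·0.219^1 = 0.407397
C(5,5)·0.781^5·0.219^0 = 0.290573
Sum = 0.6980

0.6980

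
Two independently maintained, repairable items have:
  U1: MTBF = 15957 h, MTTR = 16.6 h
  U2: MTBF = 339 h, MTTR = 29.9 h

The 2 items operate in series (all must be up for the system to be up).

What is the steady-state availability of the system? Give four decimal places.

A(U1) = MTBF/(MTBF+MTTR) = 15957/(15957+16.6) = 0.998961
A(U2) = MTBF/(MTBF+MTTR) = 339/(339+29.9) = 0.918948
Series availability: 0.998961 × 0.918948 = 0.9180

0.9180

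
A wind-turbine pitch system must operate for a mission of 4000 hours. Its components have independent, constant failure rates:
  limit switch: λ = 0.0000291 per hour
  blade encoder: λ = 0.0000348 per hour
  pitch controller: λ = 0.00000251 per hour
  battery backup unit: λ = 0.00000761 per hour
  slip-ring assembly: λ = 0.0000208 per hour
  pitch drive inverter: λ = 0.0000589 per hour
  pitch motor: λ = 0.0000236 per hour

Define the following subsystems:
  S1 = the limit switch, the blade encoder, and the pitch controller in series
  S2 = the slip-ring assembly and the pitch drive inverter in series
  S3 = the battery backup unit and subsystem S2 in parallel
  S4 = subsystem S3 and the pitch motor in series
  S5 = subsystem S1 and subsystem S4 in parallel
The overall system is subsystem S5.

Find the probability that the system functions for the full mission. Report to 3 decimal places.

0.977

R(limit switch) = exp(−0.0000291 × 4000) = 0.89012
R(blade encoder) = exp(−0.0000348 × 4000) = 0.87005
R(pitch controller) = exp(−0.00000251 × 4000) = 0.99001
R(battery backup unit) = exp(−0.00000761 × 4000) = 0.97002
R(slip-ring assembly) = exp(−0.0000208 × 4000) = 0.92017
R(pitch drive inverter) = exp(−0.0000589 × 4000) = 0.79010
R(pitch motor) = exp(−0.0000236 × 4000) = 0.90992
Series (limit switch, blade encoder, and pitch controller): 0.89012 × 0.87005 × 0.99001 = 0.76671
Series (slip-ring assembly and pitch drive inverter): 0.92017 × 0.79010 = 0.72703
Parallel (battery backup unit and [0.72703]): 1 − (1 − 0.97002)(1 − 0.72703) = 0.99182
Series ([0.99182] and pitch motor): 0.99182 × 0.90992 = 0.90248
Parallel ([0.76671] and [0.90248]): 1 − (1 − 0.76671)(1 − 0.90248) = 0.977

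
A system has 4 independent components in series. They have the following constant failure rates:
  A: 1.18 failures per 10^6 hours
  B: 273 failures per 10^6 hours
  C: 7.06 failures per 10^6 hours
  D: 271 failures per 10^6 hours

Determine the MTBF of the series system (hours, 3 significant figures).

Series of exponential components: λ_sys = Σ λ_i
λ_sys = 0.00000118 + 0.000273 + 0.00000706 + 0.000271 = 5.5224e-04 /h
MTBF = 1 / λ_sys = 1810 h

1810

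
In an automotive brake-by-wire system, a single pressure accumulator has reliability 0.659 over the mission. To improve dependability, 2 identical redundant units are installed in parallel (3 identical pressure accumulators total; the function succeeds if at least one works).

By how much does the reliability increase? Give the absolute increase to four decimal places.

R_before = 0.659
R_after = 1 − (1 − 0.659)^3 = 0.9603
ΔR = 0.9603 − 0.659 = 0.3013

0.3013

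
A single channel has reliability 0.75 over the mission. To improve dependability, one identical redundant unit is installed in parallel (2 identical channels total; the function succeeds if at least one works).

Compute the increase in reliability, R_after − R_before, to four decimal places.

0.1875

R_before = 0.75
R_after = 1 − (1 − 0.75)^2 = 0.9375
ΔR = 0.9375 − 0.75 = 0.1875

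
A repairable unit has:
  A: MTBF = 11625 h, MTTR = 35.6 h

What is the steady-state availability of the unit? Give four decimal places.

0.9969

A(A) = MTBF/(MTBF+MTTR) = 11625/(11625+35.6) = 0.9969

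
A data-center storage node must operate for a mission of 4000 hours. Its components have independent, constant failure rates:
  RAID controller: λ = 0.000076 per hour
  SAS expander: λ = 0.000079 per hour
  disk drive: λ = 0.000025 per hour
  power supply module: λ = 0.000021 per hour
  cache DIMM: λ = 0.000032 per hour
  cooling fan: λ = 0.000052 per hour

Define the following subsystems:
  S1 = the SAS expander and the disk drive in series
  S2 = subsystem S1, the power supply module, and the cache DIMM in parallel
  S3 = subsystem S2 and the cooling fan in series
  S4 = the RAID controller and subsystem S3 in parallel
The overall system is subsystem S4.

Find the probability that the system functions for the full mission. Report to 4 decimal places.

R(RAID controller) = exp(−0.000076 × 4000) = 0.737861
R(SAS expander) = exp(−0.000079 × 4000) = 0.729059
R(disk drive) = exp(−0.000025 × 4000) = 0.904837
R(power supply module) = exp(−0.000021 × 4000) = 0.919431
R(cache DIMM) = exp(−0.000032 × 4000) = 0.879853
R(cooling fan) = exp(−0.000052 × 4000) = 0.812207
Series (SAS expander and disk drive): 0.729059 × 0.904837 = 0.659680
Parallel ([0.659680], power supply module, and cache DIMM): 1 − (1 − 0.659680)(1 − 0.919431)(1 − 0.879853) = 0.996706
Series ([0.996706] and cooling fan): 0.996706 × 0.812207 = 0.809532
Parallel (RAID controller and [0.809532]): 1 − (1 − 0.737861)(1 − 0.809532) = 0.9501

0.9501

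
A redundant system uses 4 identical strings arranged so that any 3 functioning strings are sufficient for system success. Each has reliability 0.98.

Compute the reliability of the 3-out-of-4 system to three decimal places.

R = Σ_{i=3}^{4} C(4,i) p^i (1−p)^{4−i} with p = 0.98
C(4,3)·0.98^3·0.02^1 = 0.07530
C(4,4)·0.98^4·0.02^0 = 0.92237
Sum = 0.998

0.998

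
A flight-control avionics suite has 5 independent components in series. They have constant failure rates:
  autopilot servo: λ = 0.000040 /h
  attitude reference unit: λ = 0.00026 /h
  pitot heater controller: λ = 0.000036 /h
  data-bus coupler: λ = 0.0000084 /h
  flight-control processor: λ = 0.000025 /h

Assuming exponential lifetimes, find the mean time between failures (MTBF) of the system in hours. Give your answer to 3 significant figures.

Series of exponential components: λ_sys = Σ λ_i
λ_sys = 0.000040 + 0.00026 + 0.000036 + 0.0000084 + 0.000025 = 3.6940e-04 /h
MTBF = 1 / λ_sys = 2710 h

2710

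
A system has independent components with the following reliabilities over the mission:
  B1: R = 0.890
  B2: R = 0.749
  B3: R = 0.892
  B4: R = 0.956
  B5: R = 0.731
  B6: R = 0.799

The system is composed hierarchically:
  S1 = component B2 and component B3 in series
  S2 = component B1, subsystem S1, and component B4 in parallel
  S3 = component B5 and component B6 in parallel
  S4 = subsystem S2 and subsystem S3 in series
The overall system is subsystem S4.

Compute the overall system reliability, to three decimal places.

0.944

Series (B2 and B3): 0.74900 × 0.89200 = 0.66811
Parallel (B1, [0.66811], and B4): 1 − (1 − 0.89000)(1 − 0.66811)(1 − 0.95600) = 0.99839
Parallel (B5 and B6): 1 − (1 − 0.73100)(1 − 0.79900) = 0.94593
Series ([0.99839] and [0.94593]): 0.99839 × 0.94593 = 0.944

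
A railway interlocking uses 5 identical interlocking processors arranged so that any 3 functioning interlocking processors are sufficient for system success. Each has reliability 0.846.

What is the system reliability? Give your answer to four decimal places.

0.9714

R = Σ_{i=3}^{5} C(5,i) p^i (1−p)^{5−i} with p = 0.846
C(5,3)·0.846^3·0.154^2 = 0.143599
C(5,4)·0.846^4·0.154^1 = 0.394432
C(5,5)·0.846^5·0.154^0 = 0.433363
Sum = 0.9714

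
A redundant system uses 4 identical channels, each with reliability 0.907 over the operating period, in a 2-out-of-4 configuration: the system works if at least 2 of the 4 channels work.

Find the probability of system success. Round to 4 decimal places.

R = Σ_{i=2}^{4} C(4,i) p^i (1−p)^{4−i} with p = 0.907
C(4,2)·0.907^2·0.093^2 = 0.042691
C(4,3)·0.907^3·0.093^1 = 0.277565
C(4,4)·0.907^4·0.093^0 = 0.676751
Sum = 0.9970

0.9970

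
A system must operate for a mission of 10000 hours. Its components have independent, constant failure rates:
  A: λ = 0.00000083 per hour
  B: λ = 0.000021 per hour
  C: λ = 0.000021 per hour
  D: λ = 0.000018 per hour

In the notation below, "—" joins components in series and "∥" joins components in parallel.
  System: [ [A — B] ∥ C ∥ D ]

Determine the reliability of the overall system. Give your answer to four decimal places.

R(A) = exp(−0.00000083 × 10000) = 0.991734
R(B) = exp(−0.000021 × 10000) = 0.810584
R(C) = exp(−0.000021 × 10000) = 0.810584
R(D) = exp(−0.000018 × 10000) = 0.835270
Series (A and B): 0.991734 × 0.810584 = 0.803884
Parallel ([0.803884], C, and D): 1 − (1 − 0.803884)(1 − 0.810584)(1 − 0.835270) = 0.9939

0.9939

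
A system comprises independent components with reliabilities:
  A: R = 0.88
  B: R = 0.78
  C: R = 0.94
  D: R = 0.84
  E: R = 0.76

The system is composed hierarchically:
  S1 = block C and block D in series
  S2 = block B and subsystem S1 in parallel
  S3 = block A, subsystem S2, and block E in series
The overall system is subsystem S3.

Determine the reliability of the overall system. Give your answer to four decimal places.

Series (C and D): 0.940000 × 0.840000 = 0.789600
Parallel (B and [0.789600]): 1 − (1 − 0.780000)(1 − 0.789600) = 0.953712
Series (A, [0.953712], and E): 0.880000 × 0.953712 × 0.760000 = 0.6378

0.6378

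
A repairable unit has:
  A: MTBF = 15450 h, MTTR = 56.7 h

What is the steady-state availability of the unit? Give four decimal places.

0.9963

A(A) = MTBF/(MTBF+MTTR) = 15450/(15450+56.7) = 0.9963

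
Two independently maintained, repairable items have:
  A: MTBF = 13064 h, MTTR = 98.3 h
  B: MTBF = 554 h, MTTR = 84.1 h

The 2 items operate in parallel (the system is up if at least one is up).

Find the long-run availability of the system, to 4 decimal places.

0.9990

A(A) = MTBF/(MTBF+MTTR) = 13064/(13064+98.3) = 0.992532
A(B) = MTBF/(MTBF+MTTR) = 554/(554+84.1) = 0.868202
Parallel availability: 1 − (1 − 0.992532)(1 − 0.868202) = 0.9990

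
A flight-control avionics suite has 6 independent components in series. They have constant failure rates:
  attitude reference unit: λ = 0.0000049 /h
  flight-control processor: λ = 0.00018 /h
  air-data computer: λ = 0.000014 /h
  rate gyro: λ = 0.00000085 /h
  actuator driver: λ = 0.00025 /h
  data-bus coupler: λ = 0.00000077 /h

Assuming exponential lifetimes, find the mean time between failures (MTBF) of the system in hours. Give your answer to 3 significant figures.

2220

Series of exponential components: λ_sys = Σ λ_i
λ_sys = 0.0000049 + 0.00018 + 0.000014 + 0.00000085 + 0.00025 + 0.00000077 = 4.5052e-04 /h
MTBF = 1 / λ_sys = 2220 h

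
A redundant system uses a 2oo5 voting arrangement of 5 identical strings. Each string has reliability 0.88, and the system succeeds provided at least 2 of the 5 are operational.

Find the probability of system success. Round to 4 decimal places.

R = Σ_{i=2}^{5} C(5,i) p^i (1−p)^{5−i} with p = 0.88
C(5,2)·0.88^2·0.12^3 = 0.013382
C(5,3)·0.88^3·0.12^2 = 0.098132
C(5,4)·0.88^4·0.12^1 = 0.359817
C(5,5)·0.88^5·0.12^0 = 0.527732
Sum = 0.9991

0.9991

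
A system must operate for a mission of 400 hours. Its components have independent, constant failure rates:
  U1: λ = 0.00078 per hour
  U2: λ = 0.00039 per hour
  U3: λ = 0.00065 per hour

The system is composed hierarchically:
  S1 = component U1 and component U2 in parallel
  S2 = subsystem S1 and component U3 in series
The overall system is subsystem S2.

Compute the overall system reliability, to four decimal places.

0.7412

R(U1) = exp(−0.00078 × 400) = 0.731982
R(U2) = exp(−0.00039 × 400) = 0.855559
R(U3) = exp(−0.00065 × 400) = 0.771052
Parallel (U1 and U2): 1 − (1 − 0.731982)(1 − 0.855559) = 0.961287
Series ([0.961287] and U3): 0.961287 × 0.771052 = 0.7412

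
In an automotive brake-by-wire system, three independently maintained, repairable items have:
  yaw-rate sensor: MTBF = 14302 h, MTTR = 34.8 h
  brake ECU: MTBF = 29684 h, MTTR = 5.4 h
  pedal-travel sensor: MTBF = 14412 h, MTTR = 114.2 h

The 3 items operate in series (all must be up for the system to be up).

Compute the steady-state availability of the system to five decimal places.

0.98955

A(yaw-rate sensor) = MTBF/(MTBF+MTTR) = 14302/(14302+34.8) = 0.997573
A(brake ECU) = MTBF/(MTBF+MTTR) = 29684/(29684+5.4) = 0.999818
A(pedal-travel sensor) = MTBF/(MTBF+MTTR) = 14412/(14412+114.2) = 0.992138
Series availability: 0.997573 × 0.999818 × 0.992138 = 0.98955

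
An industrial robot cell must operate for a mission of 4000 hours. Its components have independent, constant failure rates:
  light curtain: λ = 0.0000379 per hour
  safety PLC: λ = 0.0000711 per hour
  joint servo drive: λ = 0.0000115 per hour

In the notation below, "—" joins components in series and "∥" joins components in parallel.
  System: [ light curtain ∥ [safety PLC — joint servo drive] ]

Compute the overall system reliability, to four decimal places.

R(light curtain) = exp(−0.0000379 × 4000) = 0.859332
R(safety PLC) = exp(−0.0000711 × 4000) = 0.752466
R(joint servo drive) = exp(−0.0000115 × 4000) = 0.955042
Series (safety PLC and joint servo drive): 0.752466 × 0.955042 = 0.718637
Parallel (light curtain and [0.718637]): 1 − (1 − 0.859332)(1 − 0.718637) = 0.9604

0.9604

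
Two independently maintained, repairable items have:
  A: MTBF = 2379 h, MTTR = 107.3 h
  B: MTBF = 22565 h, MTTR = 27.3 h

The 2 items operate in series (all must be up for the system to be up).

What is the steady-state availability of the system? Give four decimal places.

0.9557

A(A) = MTBF/(MTBF+MTTR) = 2379/(2379+107.3) = 0.956844
A(B) = MTBF/(MTBF+MTTR) = 22565/(22565+27.3) = 0.998792
Series availability: 0.956844 × 0.998792 = 0.9557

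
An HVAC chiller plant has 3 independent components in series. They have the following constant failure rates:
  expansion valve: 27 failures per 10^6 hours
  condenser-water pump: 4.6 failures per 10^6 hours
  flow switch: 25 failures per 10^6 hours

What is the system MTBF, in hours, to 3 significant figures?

Series of exponential components: λ_sys = Σ λ_i
λ_sys = 0.000027 + 0.0000046 + 0.000025 = 5.6600e-05 /h
MTBF = 1 / λ_sys = 17700 h

17700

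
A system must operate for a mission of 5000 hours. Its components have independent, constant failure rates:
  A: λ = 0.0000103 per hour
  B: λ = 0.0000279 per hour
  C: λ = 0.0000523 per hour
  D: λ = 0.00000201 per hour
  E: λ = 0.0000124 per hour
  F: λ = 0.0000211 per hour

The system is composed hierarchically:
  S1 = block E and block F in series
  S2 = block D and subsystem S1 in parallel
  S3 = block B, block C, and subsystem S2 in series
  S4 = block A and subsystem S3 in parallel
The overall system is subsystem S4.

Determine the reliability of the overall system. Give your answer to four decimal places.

0.9834

R(A) = exp(−0.0000103 × 5000) = 0.949804
R(B) = exp(−0.0000279 × 5000) = 0.869793
R(C) = exp(−0.0000523 × 5000) = 0.769896
R(D) = exp(−0.00000201 × 5000) = 0.990000
R(E) = exp(−0.0000124 × 5000) = 0.939883
R(F) = exp(−0.0000211 × 5000) = 0.899874
Series (E and F): 0.939883 × 0.899874 = 0.845776
Parallel (D and [0.845776]): 1 − (1 − 0.990000)(1 − 0.845776) = 0.998458
Series (B, C, and [0.998458]): 0.869793 × 0.769896 × 0.998458 = 0.668618
Parallel (A and [0.668618]): 1 − (1 − 0.949804)(1 − 0.668618) = 0.9834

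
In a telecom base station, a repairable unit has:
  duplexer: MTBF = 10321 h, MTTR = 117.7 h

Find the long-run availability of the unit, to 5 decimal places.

A(duplexer) = MTBF/(MTBF+MTTR) = 10321/(10321+117.7) = 0.98872

0.98872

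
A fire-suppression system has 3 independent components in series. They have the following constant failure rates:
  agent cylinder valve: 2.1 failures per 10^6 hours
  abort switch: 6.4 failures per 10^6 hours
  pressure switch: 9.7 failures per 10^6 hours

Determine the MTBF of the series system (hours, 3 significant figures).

Series of exponential components: λ_sys = Σ λ_i
λ_sys = 0.0000021 + 0.0000064 + 0.0000097 = 1.8200e-05 /h
MTBF = 1 / λ_sys = 54900 h

54900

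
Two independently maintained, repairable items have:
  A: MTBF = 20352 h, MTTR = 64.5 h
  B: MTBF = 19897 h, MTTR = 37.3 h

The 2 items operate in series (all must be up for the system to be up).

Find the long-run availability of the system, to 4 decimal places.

A(A) = MTBF/(MTBF+MTTR) = 20352/(20352+64.5) = 0.996841
A(B) = MTBF/(MTBF+MTTR) = 19897/(19897+37.3) = 0.998129
Series availability: 0.996841 × 0.998129 = 0.9950

0.9950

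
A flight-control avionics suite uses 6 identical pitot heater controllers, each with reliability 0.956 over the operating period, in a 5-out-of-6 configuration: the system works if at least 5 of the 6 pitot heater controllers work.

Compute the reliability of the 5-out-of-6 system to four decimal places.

0.9742

R = Σ_{i=5}^{6} C(6,i) p^i (1−p)^{6−i} with p = 0.956
C(6,5)·0.956^5·0.044^1 = 0.210811
C(6,6)·0.956^6·0.044^0 = 0.763392
Sum = 0.9742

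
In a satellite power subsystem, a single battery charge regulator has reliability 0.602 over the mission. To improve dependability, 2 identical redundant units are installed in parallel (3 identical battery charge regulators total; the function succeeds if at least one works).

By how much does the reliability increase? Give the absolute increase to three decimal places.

0.335

R_before = 0.602
R_after = 1 − (1 − 0.602)^3 = 0.937
ΔR = 0.937 − 0.602 = 0.335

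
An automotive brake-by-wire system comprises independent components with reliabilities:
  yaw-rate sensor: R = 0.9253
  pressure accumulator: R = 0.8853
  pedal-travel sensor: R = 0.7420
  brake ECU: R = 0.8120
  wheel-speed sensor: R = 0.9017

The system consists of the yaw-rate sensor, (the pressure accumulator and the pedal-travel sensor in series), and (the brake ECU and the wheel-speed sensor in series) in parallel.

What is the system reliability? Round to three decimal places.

0.993

Series (pressure accumulator and pedal-travel sensor): 0.88530 × 0.74200 = 0.65689
Series (brake ECU and wheel-speed sensor): 0.81200 × 0.90170 = 0.73218
Parallel (yaw-rate sensor, [0.65689], and [0.73218]): 1 − (1 − 0.92530)(1 − 0.65689)(1 − 0.73218) = 0.993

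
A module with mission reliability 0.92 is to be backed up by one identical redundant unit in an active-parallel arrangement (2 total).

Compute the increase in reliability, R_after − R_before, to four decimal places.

R_before = 0.92
R_after = 1 − (1 − 0.92)^2 = 0.9936
ΔR = 0.9936 − 0.92 = 0.0736

0.0736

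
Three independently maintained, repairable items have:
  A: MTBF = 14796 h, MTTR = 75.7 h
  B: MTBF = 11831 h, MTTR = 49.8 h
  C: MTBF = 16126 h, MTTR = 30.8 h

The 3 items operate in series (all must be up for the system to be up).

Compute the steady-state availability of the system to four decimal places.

0.9889

A(A) = MTBF/(MTBF+MTTR) = 14796/(14796+75.7) = 0.994910
A(B) = MTBF/(MTBF+MTTR) = 11831/(11831+49.8) = 0.995808
A(C) = MTBF/(MTBF+MTTR) = 16126/(16126+30.8) = 0.998094
Series availability: 0.994910 × 0.995808 × 0.998094 = 0.9889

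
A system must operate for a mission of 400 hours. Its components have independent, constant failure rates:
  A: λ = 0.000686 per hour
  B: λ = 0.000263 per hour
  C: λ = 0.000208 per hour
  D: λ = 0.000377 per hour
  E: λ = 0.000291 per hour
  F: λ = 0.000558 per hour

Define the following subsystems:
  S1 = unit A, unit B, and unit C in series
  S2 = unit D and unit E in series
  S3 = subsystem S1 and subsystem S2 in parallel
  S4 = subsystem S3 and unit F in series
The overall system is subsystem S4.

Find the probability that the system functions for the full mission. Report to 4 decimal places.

R(A) = exp(−0.000686 × 400) = 0.760028
R(B) = exp(−0.000263 × 400) = 0.900144
R(C) = exp(−0.000208 × 400) = 0.920167
R(D) = exp(−0.000377 × 400) = 0.860020
R(E) = exp(−0.000291 × 400) = 0.890119
R(F) = exp(−0.000558 × 400) = 0.799955
Series (A, B, and C): 0.760028 × 0.900144 × 0.920167 = 0.629518
Series (D and E): 0.860020 × 0.890119 = 0.765520
Parallel ([0.629518] and [0.765520]): 1 − (1 − 0.629518)(1 − 0.765520) = 0.913129
Series ([0.913129] and F): 0.913129 × 0.799955 = 0.7305

0.7305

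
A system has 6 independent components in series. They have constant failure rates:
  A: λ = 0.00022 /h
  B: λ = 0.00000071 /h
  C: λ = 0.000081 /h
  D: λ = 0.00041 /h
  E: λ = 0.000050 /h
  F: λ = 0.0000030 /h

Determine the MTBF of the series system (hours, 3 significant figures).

Series of exponential components: λ_sys = Σ λ_i
λ_sys = 0.00022 + 0.00000071 + 0.000081 + 0.00041 + 0.000050 + 0.0000030 = 7.6471e-04 /h
MTBF = 1 / λ_sys = 1310 h

1310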